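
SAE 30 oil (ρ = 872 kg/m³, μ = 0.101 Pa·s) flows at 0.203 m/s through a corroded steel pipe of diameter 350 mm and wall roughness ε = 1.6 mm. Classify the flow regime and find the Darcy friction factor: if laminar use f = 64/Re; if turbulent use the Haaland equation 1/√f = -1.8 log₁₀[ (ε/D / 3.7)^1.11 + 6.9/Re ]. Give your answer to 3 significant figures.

Re = ρVD/μ = 872·0.203·0.35/0.101 = 613.4.
Re < 2300 → laminar, so f = 64/Re = 0.1043 (roughness is irrelevant in laminar flow).

f ≈ 0.104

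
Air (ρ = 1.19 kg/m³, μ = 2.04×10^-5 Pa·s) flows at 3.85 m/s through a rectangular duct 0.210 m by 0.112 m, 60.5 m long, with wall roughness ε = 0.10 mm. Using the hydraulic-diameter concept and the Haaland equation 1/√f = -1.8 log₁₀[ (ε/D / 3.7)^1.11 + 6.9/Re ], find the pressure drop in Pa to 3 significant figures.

ΔP ≈ 89.5 Pa

Hydraulic diameter D_h = 4A/P = 4·(0.21·0.112)/(2·(0.21+0.112)) = 0.09408/0.644 = 0.1461 m.
Re = ρVD_h/μ = 1.19·3.85·0.1461/2.04e-05 = 3.281e+04.
ε/D_h = 0.0001/0.1461 = 0.000685; Haaland gives 1/√f = -1.8 log₁₀[7.19e-05+0.00021] = 6.389, so f = 0.0245.
ΔP = f(L/D_h)(ρV²/2) = 0.0245·60.5/0.1461·8.819 = 89.48 Pa.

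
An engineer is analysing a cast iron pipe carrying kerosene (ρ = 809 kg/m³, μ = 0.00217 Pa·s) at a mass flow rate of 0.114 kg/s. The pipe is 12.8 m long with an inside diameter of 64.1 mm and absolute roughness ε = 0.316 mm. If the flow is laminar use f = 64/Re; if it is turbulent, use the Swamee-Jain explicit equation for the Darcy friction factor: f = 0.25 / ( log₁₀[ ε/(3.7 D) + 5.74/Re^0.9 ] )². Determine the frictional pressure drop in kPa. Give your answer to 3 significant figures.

ΔP ≈ 0.00945 kPa

A = πD²/4 = π(0.0641)²/4 = 0.003227 m²; mean velocity V = ṁ/(ρA) = 0.114/(809 · 0.003227) = 0.04367 m/s.
Reynolds number Re = ρVD/μ = 809 · 0.04367 · 0.0641 / 0.00217 = 1044.
Re < 2300 → laminar flow, so f = 64/Re = 64/1044 = 0.06133 (the turbulent correlation is not needed).
Darcy-Weisbach: ΔP = f(L/D)(ρV²/2) = 0.06133·(12.8/0.0641)·(809·0.04367²/2) = 0.06133·199.7·0.7713 = 9.446 Pa.
ΔP = 9.446 Pa = 0.00945 kPa.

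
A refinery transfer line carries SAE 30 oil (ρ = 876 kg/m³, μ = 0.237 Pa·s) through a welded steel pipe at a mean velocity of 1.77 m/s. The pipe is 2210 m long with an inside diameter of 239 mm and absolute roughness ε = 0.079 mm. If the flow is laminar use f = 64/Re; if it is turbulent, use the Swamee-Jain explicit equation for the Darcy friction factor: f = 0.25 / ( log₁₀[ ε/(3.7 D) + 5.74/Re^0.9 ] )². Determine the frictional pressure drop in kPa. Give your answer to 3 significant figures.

Reynolds number Re = ρVD/μ = 876 · 1.77 · 0.239 / 0.237 = 1564.
Re < 2300 → laminar flow, so f = 64/Re = 64/1564 = 0.04093 (the turbulent correlation is not needed).
Darcy-Weisbach: ΔP = f(L/D)(ρV²/2) = 0.04093·(2210/0.239)·(876·1.77²/2) = 0.04093·9247·1372 = 5.194e+05 Pa.
ΔP = 5.194e+05 Pa = 519 kPa.

ΔP ≈ 519 kPa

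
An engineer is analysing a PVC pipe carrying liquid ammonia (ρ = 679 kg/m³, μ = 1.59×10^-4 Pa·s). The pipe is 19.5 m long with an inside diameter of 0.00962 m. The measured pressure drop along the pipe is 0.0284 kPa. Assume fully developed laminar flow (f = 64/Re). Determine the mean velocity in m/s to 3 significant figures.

V ≈ 0.0265 m/s

For laminar flow, f = 64/Re with Re = ρVD/μ, so Darcy-Weisbach reduces to ΔP = 32μLV/D². Solving for V: V = ΔP·D²/(32μL) = 28.4·(0.00962)²/(32·0.000159·19.5) = 0.02649 m/s.
Check: Re = ρVD/μ = 679·0.02649·0.00962/0.000159 = 1088 < 2300, so the laminar assumption holds.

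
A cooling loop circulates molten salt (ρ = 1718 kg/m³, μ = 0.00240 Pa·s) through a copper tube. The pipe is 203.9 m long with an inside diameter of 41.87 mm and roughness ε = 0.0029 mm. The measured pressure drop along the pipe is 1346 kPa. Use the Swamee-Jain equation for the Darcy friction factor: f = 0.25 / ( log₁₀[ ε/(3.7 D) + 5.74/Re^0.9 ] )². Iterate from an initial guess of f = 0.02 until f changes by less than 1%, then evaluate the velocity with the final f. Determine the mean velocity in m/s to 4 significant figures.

Rearranging Darcy-Weisbach: V = √(2·ΔP·D/(f·L·ρ)). With ε/D = 2.9e-06/0.04187 = 6.93e-05, iterate starting from f = 0.02:
  f = 0.02 → V = √(2·1.346e+06·0.04187/(0.02·203.9·1718)) = 4.011 m/s; Re = ρVD/μ = 1.202e+05; f → 0.01765
  f = 0.01765 → V = 4.269 m/s; Re = 1.28e+05; f → 0.01745
  f = 0.01745 → V = 4.294 m/s; Re = 1.287e+05; f → 0.01743
Converged (Δf/f < 1%). With the final f = 0.01743: V = √(2·1.346e+06·0.04187/(0.01743·203.9·1718)) = 4.296 m/s.

V ≈ 4.296 m/s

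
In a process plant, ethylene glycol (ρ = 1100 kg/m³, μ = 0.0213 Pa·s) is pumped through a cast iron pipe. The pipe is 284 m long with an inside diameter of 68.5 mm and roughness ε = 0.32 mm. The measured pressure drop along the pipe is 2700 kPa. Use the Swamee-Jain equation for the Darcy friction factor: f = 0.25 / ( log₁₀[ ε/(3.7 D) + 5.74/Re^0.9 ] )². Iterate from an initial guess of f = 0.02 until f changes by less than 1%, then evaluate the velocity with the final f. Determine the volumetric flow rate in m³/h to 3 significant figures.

Rearranging Darcy-Weisbach: V = √(2·ΔP·D/(f·L·ρ)). With ε/D = 0.00032/0.0685 = 0.00467, iterate starting from f = 0.02:
  f = 0.02 → V = √(2·2.7e+06·0.0685/(0.02·284·1100)) = 7.694 m/s; Re = ρVD/μ = 2.722e+04; f → 0.03346
  f = 0.03346 → V = 5.948 m/s; Re = 2.104e+04; f → 0.03432
  f = 0.03432 → V = 5.873 m/s; Re = 2.078e+04; f → 0.03437
Converged (Δf/f < 1%). With the final f = 0.03437: V = √(2·2.7e+06·0.0685/(0.03437·284·1100)) = 5.869 m/s.
Q = V·A = 5.869·(π/4·0.0685²) = 0.02163 m³/s = 77.9 m³/h.

Q ≈ 77.9 m³/h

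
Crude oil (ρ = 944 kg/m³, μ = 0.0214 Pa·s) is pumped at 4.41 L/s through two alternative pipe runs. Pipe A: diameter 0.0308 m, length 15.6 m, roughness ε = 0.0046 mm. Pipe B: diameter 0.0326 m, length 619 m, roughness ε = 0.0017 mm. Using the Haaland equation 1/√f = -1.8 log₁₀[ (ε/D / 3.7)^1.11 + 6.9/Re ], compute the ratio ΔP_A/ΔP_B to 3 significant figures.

Pipe A: V = Q/A = 0.00441/0.0007451 = 5.919 m/s; Re = 8042; ε/D = 0.000149; Haaland → f = 0.03297; ΔP_A = f(L/D)(ρV²/2) = 2.761e+05 Pa.
Pipe B: V = Q/A = 0.00441/0.0008347 = 5.283 m/s; Re = 7598; ε/D = 5.21e-05; Haaland → f = 0.0334; ΔP_B = f(L/D)(ρV²/2) = 8.356e+06 Pa.
ΔP_A/ΔP_B = 2.761e+05/8.356e+06 = 0.0330.

ΔP_A/ΔP_B ≈ 0.0330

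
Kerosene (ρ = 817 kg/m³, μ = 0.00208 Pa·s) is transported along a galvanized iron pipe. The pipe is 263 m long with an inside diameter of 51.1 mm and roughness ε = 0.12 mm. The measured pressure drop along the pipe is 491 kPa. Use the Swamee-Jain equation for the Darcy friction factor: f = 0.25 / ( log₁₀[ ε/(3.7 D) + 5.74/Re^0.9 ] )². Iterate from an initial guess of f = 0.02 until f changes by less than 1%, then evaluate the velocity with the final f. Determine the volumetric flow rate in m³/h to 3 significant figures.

Q ≈ 21.6 m³/h

Rearranging Darcy-Weisbach: V = √(2·ΔP·D/(f·L·ρ)). With ε/D = 0.00012/0.0511 = 0.00235, iterate starting from f = 0.02:
  f = 0.02 → V = √(2·4.91e+05·0.0511/(0.02·263·817)) = 3.417 m/s; Re = ρVD/μ = 6.859e+04; f → 0.02686
  f = 0.02686 → V = 2.949 m/s; Re = 5.918e+04; f → 0.02717
  f = 0.02717 → V = 2.932 m/s; Re = 5.885e+04; f → 0.02718
Converged (Δf/f < 1%). With the final f = 0.02718: V = √(2·4.91e+05·0.0511/(0.02718·263·817)) = 2.931 m/s.
Q = V·A = 2.931·(π/4·0.0511²) = 0.006012 m³/s = 21.6 m³/h.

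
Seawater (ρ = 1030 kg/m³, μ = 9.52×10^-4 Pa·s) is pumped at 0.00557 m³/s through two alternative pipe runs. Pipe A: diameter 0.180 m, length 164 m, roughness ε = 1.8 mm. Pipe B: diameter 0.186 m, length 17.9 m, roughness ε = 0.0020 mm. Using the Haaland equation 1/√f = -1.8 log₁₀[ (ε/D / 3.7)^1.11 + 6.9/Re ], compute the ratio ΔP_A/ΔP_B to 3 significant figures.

ΔP_A/ΔP_B ≈ 19.6

Pipe A: V = Q/A = 0.00557/0.02545 = 0.2189 m/s; Re = 4.263e+04; ε/D = 0.01; Haaland → f = 0.03927; ΔP_A = f(L/D)(ρV²/2) = 882.8 Pa.
Pipe B: V = Q/A = 0.00557/0.02717 = 0.205 m/s; Re = 4.125e+04; ε/D = 1.08e-05; Haaland → f = 0.02166; ΔP_B = f(L/D)(ρV²/2) = 45.11 Pa.
ΔP_A/ΔP_B = 882.8/45.11 = 19.6.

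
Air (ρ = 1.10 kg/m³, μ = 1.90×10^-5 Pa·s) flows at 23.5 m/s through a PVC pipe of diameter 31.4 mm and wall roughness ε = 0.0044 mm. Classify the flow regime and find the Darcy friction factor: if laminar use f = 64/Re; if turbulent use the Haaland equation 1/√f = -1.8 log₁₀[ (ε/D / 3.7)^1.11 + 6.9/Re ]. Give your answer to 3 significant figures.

f ≈ 0.0218

Re = ρVD/μ = 1.1·23.5·0.0314/1.9e-05 = 4.272e+04.
Re > 4000 → turbulent. ε/D = 4.4e-06/0.0314 = 0.00014; Haaland: 1/√f = -1.8 log₁₀[1.24e-05 + 0.000162] = 6.768, so f = 0.02183.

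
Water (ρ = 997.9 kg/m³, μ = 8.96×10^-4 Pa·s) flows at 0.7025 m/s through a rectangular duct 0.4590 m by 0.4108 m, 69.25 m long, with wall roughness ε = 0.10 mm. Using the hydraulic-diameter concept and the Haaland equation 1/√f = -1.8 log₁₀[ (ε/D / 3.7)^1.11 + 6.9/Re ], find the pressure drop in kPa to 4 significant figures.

ΔP ≈ 0.6332 kPa

Hydraulic diameter D_h = 4A/P = 4·(0.459·0.4108)/(2·(0.459+0.4108)) = 0.7542/1.74 = 0.4336 m.
Re = ρVD_h/μ = 997.9·0.7025·0.4336/0.000896 = 3.392e+05.
ε/D_h = 0.0001/0.4336 = 0.000231; Haaland gives 1/√f = -1.8 log₁₀[2.15e-05+2.03e-05] = 7.881, so f = 0.0161.
ΔP = f(L/D_h)(ρV²/2) = 0.0161·69.25/0.4336·246.2 = 633.2 Pa.
ΔP = 0.6332 kPa.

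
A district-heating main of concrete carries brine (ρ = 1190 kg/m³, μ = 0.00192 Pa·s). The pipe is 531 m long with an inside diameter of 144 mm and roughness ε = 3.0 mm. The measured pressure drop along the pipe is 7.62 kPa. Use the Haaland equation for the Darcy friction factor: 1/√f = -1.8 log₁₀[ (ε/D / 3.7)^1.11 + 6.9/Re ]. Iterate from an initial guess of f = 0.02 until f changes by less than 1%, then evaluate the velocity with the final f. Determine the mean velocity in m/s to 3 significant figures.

V ≈ 0.261 m/s

Rearranging Darcy-Weisbach: V = √(2·ΔP·D/(f·L·ρ)). With ε/D = 0.003/0.144 = 0.0208, iterate starting from f = 0.02:
  f = 0.02 → V = √(2·7620·0.144/(0.02·531·1190)) = 0.4167 m/s; Re = ρVD/μ = 3.719e+04; f → 0.0505
  f = 0.0505 → V = 0.2623 m/s; Re = 2.341e+04; f → 0.05107
  f = 0.05107 → V = 0.2608 m/s; Re = 2.328e+04; f → 0.05108
Converged (Δf/f < 1%). With the final f = 0.05108: V = √(2·7620·0.144/(0.05108·531·1190)) = 0.2608 m/s.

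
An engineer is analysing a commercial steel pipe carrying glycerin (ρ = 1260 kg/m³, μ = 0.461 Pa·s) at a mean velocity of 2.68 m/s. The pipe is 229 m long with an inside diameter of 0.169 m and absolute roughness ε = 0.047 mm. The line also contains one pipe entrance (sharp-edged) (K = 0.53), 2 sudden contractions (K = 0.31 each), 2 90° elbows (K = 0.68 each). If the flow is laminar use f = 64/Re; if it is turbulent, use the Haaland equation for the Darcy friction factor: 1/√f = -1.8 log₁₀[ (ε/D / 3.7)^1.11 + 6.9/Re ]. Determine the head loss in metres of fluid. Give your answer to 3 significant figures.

Reynolds number Re = ρVD/μ = 1260 · 2.68 · 0.169 / 0.461 = 1238.
Re < 2300 → laminar flow, so f = 64/Re = 64/1238 = 0.0517 (the turbulent correlation is not needed).
Total minor-loss coefficient ΣK = 1·0.53 + 2·0.31 + 2·0.68 = 2.51.
ΔP = [f·L/D + ΣK]·(ρV²/2) = [0.0517·229/0.169 + 2.51]·(1260·2.68²/2) = [70.05 + 2.51]·4525 = 3.283e+05 Pa.
Head loss h_f = ΔP/(ρg) = 3.283e+05/(1260·9.81) = 26.6 m.

h_f ≈ 26.6 m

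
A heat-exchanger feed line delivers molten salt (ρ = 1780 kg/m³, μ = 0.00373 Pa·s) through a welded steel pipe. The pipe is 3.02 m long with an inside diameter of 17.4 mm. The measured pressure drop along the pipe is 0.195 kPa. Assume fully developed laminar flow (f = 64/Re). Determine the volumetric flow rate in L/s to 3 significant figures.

For laminar flow, f = 64/Re with Re = ρVD/μ, so Darcy-Weisbach reduces to ΔP = 32μLV/D². Solving for V: V = ΔP·D²/(32μL) = 195·(0.0174)²/(32·0.00373·3.02) = 0.1638 m/s.
Check: Re = ρVD/μ = 1780·0.1638·0.0174/0.00373 = 1360 < 2300, so the laminar assumption holds.
Q = V·A = 0.1638·(π/4·0.0174²) = 3.895e-05 m³/s = 0.0389 L/s.

Q ≈ 0.0389 L/s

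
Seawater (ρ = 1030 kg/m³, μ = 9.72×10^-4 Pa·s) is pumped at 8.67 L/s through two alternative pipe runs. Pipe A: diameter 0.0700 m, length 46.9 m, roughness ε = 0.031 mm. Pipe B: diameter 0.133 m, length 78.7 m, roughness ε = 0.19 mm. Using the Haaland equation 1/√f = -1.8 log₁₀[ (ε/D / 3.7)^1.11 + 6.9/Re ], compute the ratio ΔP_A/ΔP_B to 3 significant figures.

ΔP_A/ΔP_B ≈ 11.7

Pipe A: V = Q/A = 0.00867/0.003848 = 2.253 m/s; Re = 1.671e+05; ε/D = 0.000443; Haaland → f = 0.01866; ΔP_A = f(L/D)(ρV²/2) = 3.267e+04 Pa.
Pipe B: V = Q/A = 0.00867/0.01389 = 0.6241 m/s; Re = 8.795e+04; ε/D = 0.00143; Haaland → f = 0.02358; ΔP_B = f(L/D)(ρV²/2) = 2799 Pa.
ΔP_A/ΔP_B = 3.267e+04/2799 = 11.7.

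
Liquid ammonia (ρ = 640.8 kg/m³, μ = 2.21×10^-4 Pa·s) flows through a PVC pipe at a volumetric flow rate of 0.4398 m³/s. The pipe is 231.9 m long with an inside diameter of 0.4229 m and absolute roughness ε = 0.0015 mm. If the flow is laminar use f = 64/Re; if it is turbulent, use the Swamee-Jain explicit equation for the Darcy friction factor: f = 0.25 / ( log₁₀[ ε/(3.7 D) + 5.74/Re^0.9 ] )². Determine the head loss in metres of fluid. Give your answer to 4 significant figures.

Cross-sectional area A = πD²/4 = π(0.4229)²/4 = 0.1405 m²; mean velocity V = Q/A = 0.4398/0.1405 = 3.131 m/s.
Reynolds number Re = ρVD/μ = 640.8 · 3.131 · 0.4229 / 0.000221 = 3.839e+06.
Re > 4000 → turbulent. Relative roughness ε/D = 1.5e-06/0.4229 = 3.55e-06. Swamee-Jain: f = 0.25/(log₁₀[3.55e-06/3.7 + 5.74/3.839e+06^0.9])² = 0.25/(log₁₀[9.59e-07 + 6.81e-06])² = 0.25/(-5.11)² = 0.009575.
Darcy-Weisbach: ΔP = f(L/D)(ρV²/2) = 0.009575·(231.9/0.4229)·(640.8·3.131²/2) = 0.009575·548.4·3141 = 1.649e+04 Pa.
Head loss h_f = ΔP/(ρg) = 1.649e+04/(640.8·9.81) = 2.624 m.

h_f ≈ 2.624 m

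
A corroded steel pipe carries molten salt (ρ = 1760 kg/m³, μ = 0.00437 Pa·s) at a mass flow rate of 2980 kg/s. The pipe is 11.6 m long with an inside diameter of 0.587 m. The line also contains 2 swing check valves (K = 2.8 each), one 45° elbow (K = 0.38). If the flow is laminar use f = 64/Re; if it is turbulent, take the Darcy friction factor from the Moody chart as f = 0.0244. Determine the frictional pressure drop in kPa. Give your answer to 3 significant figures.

A = πD²/4 = π(0.587)²/4 = 0.2706 m²; mean velocity V = ṁ/(ρA) = 2980/(1760 · 0.2706) = 6.257 m/s.
Reynolds number Re = ρVD/μ = 1760 · 6.257 · 0.587 / 0.00437 = 1.479e+06.
Re > 4000 → turbulent; use the Moody-chart value f = 0.0244.
Total minor-loss coefficient ΣK = 2·2.8 + 1·0.38 = 5.98.
ΔP = [f·L/D + ΣK]·(ρV²/2) = [0.0244·11.6/0.587 + 5.98]·(1760·6.257²/2) = [0.4822 + 5.98]·3.445e+04 = 2.226e+05 Pa.
ΔP = 2.226e+05 Pa = 223 kPa.

ΔP ≈ 223 kPa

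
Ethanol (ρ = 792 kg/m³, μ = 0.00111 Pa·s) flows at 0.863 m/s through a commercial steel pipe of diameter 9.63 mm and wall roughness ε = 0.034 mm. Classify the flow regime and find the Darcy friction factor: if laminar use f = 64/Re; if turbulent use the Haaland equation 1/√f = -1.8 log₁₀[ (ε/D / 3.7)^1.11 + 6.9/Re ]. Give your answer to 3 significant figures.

f ≈ 0.0395

Re = ρVD/μ = 792·0.863·0.00963/0.00111 = 5930.
Re > 4000 → turbulent. ε/D = 3.4e-05/0.00963 = 0.00353; Haaland: 1/√f = -1.8 log₁₀[0.000444 + 0.00116] = 5.029, so f = 0.03954.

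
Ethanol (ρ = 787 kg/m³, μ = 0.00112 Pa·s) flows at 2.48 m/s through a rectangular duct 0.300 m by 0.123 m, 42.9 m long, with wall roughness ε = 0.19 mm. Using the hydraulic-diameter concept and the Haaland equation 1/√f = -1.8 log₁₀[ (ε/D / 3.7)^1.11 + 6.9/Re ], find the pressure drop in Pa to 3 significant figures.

Hydraulic diameter D_h = 4A/P = 4·(0.3·0.123)/(2·(0.3+0.123)) = 0.1476/0.846 = 0.1745 m.
Re = ρVD_h/μ = 787·2.48·0.1745/0.00112 = 3.04e+05.
ε/D_h = 0.00019/0.1745 = 0.00109; Haaland gives 1/√f = -1.8 log₁₀[0.00012+2.27e-05] = 6.92, so f = 0.02088.
ΔP = f(L/D_h)(ρV²/2) = 0.02088·42.9/0.1745·2420 = 1.243e+04 Pa.

ΔP ≈ 12400 Pa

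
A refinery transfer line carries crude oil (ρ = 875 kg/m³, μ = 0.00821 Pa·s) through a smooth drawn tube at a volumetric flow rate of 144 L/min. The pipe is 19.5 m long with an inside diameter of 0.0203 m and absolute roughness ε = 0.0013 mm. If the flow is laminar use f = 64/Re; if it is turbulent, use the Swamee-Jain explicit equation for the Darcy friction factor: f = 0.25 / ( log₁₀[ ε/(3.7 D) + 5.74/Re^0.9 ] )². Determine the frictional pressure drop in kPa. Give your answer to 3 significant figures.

Q = 144 L/min = 144/60000 = 0.0024 m³/s.
Cross-sectional area A = πD²/4 = π(0.0203)²/4 = 0.0003237 m²; mean velocity V = Q/A = 0.0024/0.0003237 = 7.415 m/s.
Reynolds number Re = ρVD/μ = 875 · 7.415 · 0.0203 / 0.00821 = 1.604e+04.
Re > 4000 → turbulent. Relative roughness ε/D = 1.3e-06/0.0203 = 6.4e-05. Swamee-Jain: f = 0.25/(log₁₀[6.4e-05/3.7 + 5.74/1.604e+04^0.9])² = 0.25/(log₁₀[1.73e-05 + 0.000942])² = 0.25/(-3.018)² = 0.02745.
Darcy-Weisbach: ΔP = f(L/D)(ρV²/2) = 0.02745·(19.5/0.0203)·(875·7.415²/2) = 0.02745·960.6·2.406e+04 = 6.343e+05 Pa.
ΔP = 6.343e+05 Pa = 634 kPa.

ΔP ≈ 634 kPa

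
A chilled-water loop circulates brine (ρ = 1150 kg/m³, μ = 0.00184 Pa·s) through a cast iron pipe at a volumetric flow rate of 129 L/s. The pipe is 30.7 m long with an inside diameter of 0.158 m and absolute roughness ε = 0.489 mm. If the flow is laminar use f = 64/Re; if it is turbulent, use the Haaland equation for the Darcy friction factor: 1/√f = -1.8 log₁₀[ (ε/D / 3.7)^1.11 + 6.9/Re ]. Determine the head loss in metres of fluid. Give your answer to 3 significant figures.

h_f ≈ 11.4 m

Q = 129 L/s = 129/1000 = 0.129 m³/s.
Cross-sectional area A = πD²/4 = π(0.158)²/4 = 0.01961 m²; mean velocity V = Q/A = 0.129/0.01961 = 6.579 m/s.
Reynolds number Re = ρVD/μ = 1150 · 6.579 · 0.158 / 0.00184 = 6.497e+05.
Re > 4000 → turbulent. Relative roughness ε/D = 0.000489/0.158 = 0.00309. Haaland: 1/√f = -1.8 log₁₀[(0.00309/3.7)^1.11 + 6.9/6.497e+05] = -1.8 log₁₀[0.000384 + 1.06e-05] = 6.128, so f = 0.02663.
Darcy-Weisbach: ΔP = f(L/D)(ρV²/2) = 0.02663·(30.7/0.158)·(1150·6.579²/2) = 0.02663·194.3·2.489e+04 = 1.288e+05 Pa.
Head loss h_f = ΔP/(ρg) = 1.288e+05/(1150·9.81) = 11.4 m.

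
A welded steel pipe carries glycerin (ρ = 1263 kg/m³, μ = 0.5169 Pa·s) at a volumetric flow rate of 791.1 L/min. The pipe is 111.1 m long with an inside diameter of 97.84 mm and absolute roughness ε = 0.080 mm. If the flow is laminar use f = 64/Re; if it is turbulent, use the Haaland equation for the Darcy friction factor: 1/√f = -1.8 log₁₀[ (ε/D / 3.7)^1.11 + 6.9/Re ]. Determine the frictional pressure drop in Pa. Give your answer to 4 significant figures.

Q = 791.1 L/min = 791.1/60000 = 0.01319 m³/s.
Cross-sectional area A = πD²/4 = π(0.09784)²/4 = 0.007518 m²; mean velocity V = Q/A = 0.01319/0.007518 = 1.754 m/s.
Reynolds number Re = ρVD/μ = 1263 · 1.754 · 0.09784 / 0.517 = 419.2.
Re < 2300 → laminar flow, so f = 64/Re = 64/419.2 = 0.1527 (the turbulent correlation is not needed).
Darcy-Weisbach: ΔP = f(L/D)(ρV²/2) = 0.1527·(111.1/0.09784)·(1263·1.754²/2) = 0.1527·1136·1942 = 3.367e+05 Pa.

ΔP ≈ 336700 Pa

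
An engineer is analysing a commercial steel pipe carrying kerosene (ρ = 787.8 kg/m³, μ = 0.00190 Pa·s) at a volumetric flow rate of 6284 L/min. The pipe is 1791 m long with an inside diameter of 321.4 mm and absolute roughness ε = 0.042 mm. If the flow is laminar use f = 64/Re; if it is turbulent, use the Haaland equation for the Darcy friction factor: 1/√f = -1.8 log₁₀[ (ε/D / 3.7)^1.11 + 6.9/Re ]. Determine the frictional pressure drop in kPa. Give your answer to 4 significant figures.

ΔP ≈ 61.41 kPa

Q = 6284 L/min = 6284/60000 = 0.1047 m³/s.
Cross-sectional area A = πD²/4 = π(0.3214)²/4 = 0.08113 m²; mean velocity V = Q/A = 0.1047/0.08113 = 1.291 m/s.
Reynolds number Re = ρVD/μ = 787.8 · 1.291 · 0.3214 / 0.0019 = 1.72e+05.
Re > 4000 → turbulent. Relative roughness ε/D = 4.2e-05/0.3214 = 0.000131. Haaland: 1/√f = -1.8 log₁₀[(0.000131/3.7)^1.11 + 6.9/1.72e+05] = -1.8 log₁₀[1.14e-05 + 4.01e-05] = 7.718, so f = 0.01679.
Darcy-Weisbach: ΔP = f(L/D)(ρV²/2) = 0.01679·(1791/0.3214)·(787.8·1.291²/2) = 0.01679·5572·656.4 = 6.141e+04 Pa.
ΔP = 6.141e+04 Pa = 61.41 kPa.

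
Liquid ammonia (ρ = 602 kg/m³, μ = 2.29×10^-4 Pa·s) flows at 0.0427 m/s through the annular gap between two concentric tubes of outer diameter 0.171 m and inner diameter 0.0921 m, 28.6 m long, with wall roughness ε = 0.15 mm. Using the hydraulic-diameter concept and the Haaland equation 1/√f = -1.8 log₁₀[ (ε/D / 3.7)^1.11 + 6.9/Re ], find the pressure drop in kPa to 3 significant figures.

ΔP ≈ 0.00683 kPa

Hydraulic diameter D_h = 4A/P = D_o - D_i = 0.171 - 0.0921 = 0.0789 m.
Re = ρVD_h/μ = 602·0.0427·0.0789/0.000229 = 8857.
ε/D_h = 0.00015/0.0789 = 0.0019; Haaland gives 1/√f = -1.8 log₁₀[0.000223+0.000779] = 5.398, so f = 0.03432.
ΔP = f(L/D_h)(ρV²/2) = 0.03432·28.6/0.0789·0.5488 = 6.827 Pa.
ΔP = 0.00683 kPa.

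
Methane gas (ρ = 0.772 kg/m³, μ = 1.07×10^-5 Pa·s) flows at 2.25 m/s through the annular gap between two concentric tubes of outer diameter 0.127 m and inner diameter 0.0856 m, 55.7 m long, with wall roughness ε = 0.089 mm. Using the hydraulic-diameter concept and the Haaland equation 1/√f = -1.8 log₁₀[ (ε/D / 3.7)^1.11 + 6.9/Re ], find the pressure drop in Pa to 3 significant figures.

ΔP ≈ 97.0 Pa

Hydraulic diameter D_h = 4A/P = D_o - D_i = 0.127 - 0.0856 = 0.0414 m.
Re = ρVD_h/μ = 0.772·2.25·0.0414/1.07e-05 = 6721.
ε/D_h = 8.9e-05/0.0414 = 0.00215; Haaland gives 1/√f = -1.8 log₁₀[0.000256+0.00103] = 5.205, so f = 0.03691.
ΔP = f(L/D_h)(ρV²/2) = 0.03691·55.7/0.0414·1.954 = 97.03 Pa.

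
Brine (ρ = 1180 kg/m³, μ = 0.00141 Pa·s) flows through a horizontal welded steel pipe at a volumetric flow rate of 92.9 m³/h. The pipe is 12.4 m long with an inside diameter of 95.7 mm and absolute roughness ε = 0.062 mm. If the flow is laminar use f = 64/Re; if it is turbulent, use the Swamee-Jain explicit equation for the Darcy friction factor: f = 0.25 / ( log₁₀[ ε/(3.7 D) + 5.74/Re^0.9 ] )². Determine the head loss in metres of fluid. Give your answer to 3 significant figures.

Q = 92.9 m³/h = 92.9/3600 = 0.02581 m³/s.
Cross-sectional area A = πD²/4 = π(0.0957)²/4 = 0.007193 m²; mean velocity V = Q/A = 0.02581/0.007193 = 3.588 m/s.
Reynolds number Re = ρVD/μ = 1180 · 3.588 · 0.0957 / 0.00141 = 2.873e+05.
Re > 4000 → turbulent. Relative roughness ε/D = 6.2e-05/0.0957 = 0.000648. Swamee-Jain: f = 0.25/(log₁₀[0.000648/3.7 + 5.74/2.873e+05^0.9])² = 0.25/(log₁₀[0.000175 + 7.02e-05])² = 0.25/(-3.61)² = 0.01918.
Darcy-Weisbach: ΔP = f(L/D)(ρV²/2) = 0.01918·(12.4/0.0957)·(1180·3.588²/2) = 0.01918·129.6·7594 = 1.887e+04 Pa.
Head loss h_f = ΔP/(ρg) = 1.887e+04/(1180·9.81) = 1.63 m.

h_f ≈ 1.63 m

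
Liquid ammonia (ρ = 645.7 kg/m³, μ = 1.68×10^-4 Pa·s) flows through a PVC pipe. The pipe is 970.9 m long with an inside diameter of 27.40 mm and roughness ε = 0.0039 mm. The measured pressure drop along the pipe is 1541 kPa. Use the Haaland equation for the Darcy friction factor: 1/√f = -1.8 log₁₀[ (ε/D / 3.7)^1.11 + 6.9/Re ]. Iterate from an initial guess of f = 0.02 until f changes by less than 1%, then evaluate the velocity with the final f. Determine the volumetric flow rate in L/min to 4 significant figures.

Rearranging Darcy-Weisbach: V = √(2·ΔP·D/(f·L·ρ)). With ε/D = 3.9e-06/0.0274 = 0.000142, iterate starting from f = 0.02:
  f = 0.02 → V = √(2·1.541e+06·0.0274/(0.02·970.9·645.7)) = 2.595 m/s; Re = ρVD/μ = 2.733e+05; f → 0.01578
  f = 0.01578 → V = 2.922 m/s; Re = 3.077e+05; f → 0.01554
  f = 0.01554 → V = 2.944 m/s; Re = 3.1e+05; f → 0.01553
Converged (Δf/f < 1%). With the final f = 0.01553: V = √(2·1.541e+06·0.0274/(0.01553·970.9·645.7)) = 2.945 m/s.
Q = V·A = 2.945·(π/4·0.0274²) = 0.001737 m³/s = 104.2 L/min.

Q ≈ 104.2 L/min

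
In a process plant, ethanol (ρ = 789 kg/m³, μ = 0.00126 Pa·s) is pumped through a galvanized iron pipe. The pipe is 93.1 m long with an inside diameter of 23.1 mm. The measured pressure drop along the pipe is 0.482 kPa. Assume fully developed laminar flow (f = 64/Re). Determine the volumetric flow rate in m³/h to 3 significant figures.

Q ≈ 0.103 m³/h

For laminar flow, f = 64/Re with Re = ρVD/μ, so Darcy-Weisbach reduces to ΔP = 32μLV/D². Solving for V: V = ΔP·D²/(32μL) = 482·(0.0231)²/(32·0.00126·93.1) = 0.06852 m/s.
Check: Re = ρVD/μ = 789·0.06852·0.0231/0.00126 = 991.1 < 2300, so the laminar assumption holds.
Q = V·A = 0.06852·(π/4·0.0231²) = 2.872e-05 m³/s = 0.103 m³/h.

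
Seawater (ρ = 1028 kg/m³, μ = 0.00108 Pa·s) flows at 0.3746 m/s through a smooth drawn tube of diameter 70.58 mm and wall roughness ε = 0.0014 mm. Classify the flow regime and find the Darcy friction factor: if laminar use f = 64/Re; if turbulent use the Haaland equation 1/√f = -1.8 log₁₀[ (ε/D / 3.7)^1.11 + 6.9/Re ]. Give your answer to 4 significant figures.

Re = ρVD/μ = 1028·0.3746·0.07058/0.00108 = 2.517e+04.
Re > 4000 → turbulent. ε/D = 1.4e-06/0.07058 = 1.98e-05; Haaland: 1/√f = -1.8 log₁₀[1.41e-06 + 0.000274] = 6.408, so f = 0.02436.

f ≈ 0.02436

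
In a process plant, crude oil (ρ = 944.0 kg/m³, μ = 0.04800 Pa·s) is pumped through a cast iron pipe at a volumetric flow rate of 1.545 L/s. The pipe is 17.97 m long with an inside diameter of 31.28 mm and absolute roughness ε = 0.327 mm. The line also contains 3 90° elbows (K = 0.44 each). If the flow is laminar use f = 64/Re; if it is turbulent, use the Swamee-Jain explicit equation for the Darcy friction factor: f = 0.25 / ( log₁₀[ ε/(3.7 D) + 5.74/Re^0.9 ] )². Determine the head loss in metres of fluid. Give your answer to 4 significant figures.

h_f ≈ 6.396 m

Q = 1.545 L/s = 1.545/1000 = 0.001545 m³/s.
Cross-sectional area A = πD²/4 = π(0.03128)²/4 = 0.0007685 m²; mean velocity V = Q/A = 0.001545/0.0007685 = 2.011 m/s.
Reynolds number Re = ρVD/μ = 944 · 2.011 · 0.03128 / 0.048 = 1237.
Re < 2300 → laminar flow, so f = 64/Re = 64/1237 = 0.05175 (the turbulent correlation is not needed).
Total minor-loss coefficient ΣK = 3·0.44 = 1.32.
ΔP = [f·L/D + ΣK]·(ρV²/2) = [0.05175·17.97/0.03128 + 1.32]·(944·2.011²/2) = [29.73 + 1.32]·1908 = 5.924e+04 Pa.
Head loss h_f = ΔP/(ρg) = 5.924e+04/(944·9.81) = 6.396 m.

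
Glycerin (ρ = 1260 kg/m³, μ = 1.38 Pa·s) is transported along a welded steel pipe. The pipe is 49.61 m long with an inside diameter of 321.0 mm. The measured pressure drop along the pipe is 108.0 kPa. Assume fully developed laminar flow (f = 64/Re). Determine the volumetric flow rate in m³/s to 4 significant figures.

For laminar flow, f = 64/Re with Re = ρVD/μ, so Darcy-Weisbach reduces to ΔP = 32μLV/D². Solving for V: V = ΔP·D²/(32μL) = 1.08e+05·(0.321)²/(32·1.38·49.61) = 5.08 m/s.
Check: Re = ρVD/μ = 1260·5.08·0.321/1.38 = 1489 < 2300, so the laminar assumption holds.
Q = V·A = 5.08·(π/4·0.321²) = 0.4111 m³/s = 0.4111 m³/s.

Q ≈ 0.4111 m³/s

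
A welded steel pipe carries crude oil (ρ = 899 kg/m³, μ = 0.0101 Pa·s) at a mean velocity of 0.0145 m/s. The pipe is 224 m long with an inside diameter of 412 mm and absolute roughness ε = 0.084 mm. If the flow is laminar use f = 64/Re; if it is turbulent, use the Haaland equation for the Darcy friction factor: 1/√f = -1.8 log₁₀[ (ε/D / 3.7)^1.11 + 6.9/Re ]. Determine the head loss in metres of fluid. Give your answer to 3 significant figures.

Reynolds number Re = ρVD/μ = 899 · 0.0145 · 0.412 / 0.0101 = 531.7.
Re < 2300 → laminar flow, so f = 64/Re = 64/531.7 = 0.1204 (the turbulent correlation is not needed).
Darcy-Weisbach: ΔP = f(L/D)(ρV²/2) = 0.1204·(224/0.412)·(899·0.0145²/2) = 0.1204·543.7·0.09451 = 6.184 Pa.
Head loss h_f = ΔP/(ρg) = 6.184/(899·9.81) = 7.01×10^-4 m.

h_f ≈ 7.01×10^-4 m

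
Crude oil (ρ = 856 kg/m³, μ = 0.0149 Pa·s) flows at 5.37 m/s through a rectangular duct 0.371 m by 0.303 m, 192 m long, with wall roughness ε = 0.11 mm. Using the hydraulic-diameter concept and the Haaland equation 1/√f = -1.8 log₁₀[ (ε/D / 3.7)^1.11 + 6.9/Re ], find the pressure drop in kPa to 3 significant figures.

ΔP ≈ 137 kPa

Hydraulic diameter D_h = 4A/P = 4·(0.371·0.303)/(2·(0.371+0.303)) = 0.4497/1.348 = 0.3336 m.
Re = ρVD_h/μ = 856·5.37·0.3336/0.0149 = 1.029e+05.
ε/D_h = 0.00011/0.3336 = 0.00033; Haaland gives 1/√f = -1.8 log₁₀[3.2e-05+6.71e-05] = 7.208, so f = 0.01925.
ΔP = f(L/D_h)(ρV²/2) = 0.01925·192/0.3336·1.234e+04 = 1.367e+05 Pa.
ΔP = 137 kPa.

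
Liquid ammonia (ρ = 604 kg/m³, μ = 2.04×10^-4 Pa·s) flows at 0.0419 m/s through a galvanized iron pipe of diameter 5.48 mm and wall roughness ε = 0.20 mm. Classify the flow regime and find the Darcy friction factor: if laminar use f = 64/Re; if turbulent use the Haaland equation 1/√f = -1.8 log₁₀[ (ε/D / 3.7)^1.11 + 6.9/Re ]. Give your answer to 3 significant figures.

f ≈ 0.0941

Re = ρVD/μ = 604·0.0419·0.00548/0.000204 = 679.8.
Re < 2300 → laminar, so f = 64/Re = 0.09414 (roughness is irrelevant in laminar flow).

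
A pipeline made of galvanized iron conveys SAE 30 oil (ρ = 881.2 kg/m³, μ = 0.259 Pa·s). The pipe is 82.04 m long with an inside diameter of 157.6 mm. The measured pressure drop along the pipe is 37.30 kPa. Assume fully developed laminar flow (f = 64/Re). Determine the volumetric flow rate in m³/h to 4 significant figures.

For laminar flow, f = 64/Re with Re = ρVD/μ, so Darcy-Weisbach reduces to ΔP = 32μLV/D². Solving for V: V = ΔP·D²/(32μL) = 3.73e+04·(0.1576)²/(32·0.259·82.04) = 1.363 m/s.
Check: Re = ρVD/μ = 881.2·1.363·0.1576/0.259 = 730.6 < 2300, so the laminar assumption holds.
Q = V·A = 1.363·(π/4·0.1576²) = 0.02658 m³/s = 95.69 m³/h.

Q ≈ 95.69 m³/h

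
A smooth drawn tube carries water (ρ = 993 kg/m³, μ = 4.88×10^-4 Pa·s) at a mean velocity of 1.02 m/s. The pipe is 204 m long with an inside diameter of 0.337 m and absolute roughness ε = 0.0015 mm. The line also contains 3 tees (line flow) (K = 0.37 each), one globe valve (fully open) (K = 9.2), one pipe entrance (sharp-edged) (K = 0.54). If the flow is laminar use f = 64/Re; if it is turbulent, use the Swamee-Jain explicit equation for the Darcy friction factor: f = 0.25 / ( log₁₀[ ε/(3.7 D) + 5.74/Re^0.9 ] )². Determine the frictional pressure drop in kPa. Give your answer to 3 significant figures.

ΔP ≈ 9.49 kPa

Reynolds number Re = ρVD/μ = 993 · 1.02 · 0.337 / 0.000488 = 6.995e+05.
Re > 4000 → turbulent. Relative roughness ε/D = 1.5e-06/0.337 = 4.45e-06. Swamee-Jain: f = 0.25/(log₁₀[4.45e-06/3.7 + 5.74/6.995e+05^0.9])² = 0.25/(log₁₀[1.2e-06 + 3.15e-05])² = 0.25/(-4.485)² = 0.01243.
Total minor-loss coefficient ΣK = 3·0.37 + 1·9.2 + 1·0.54 = 10.8.
ΔP = [f·L/D + ΣK]·(ρV²/2) = [0.01243·204/0.337 + 10.8]·(993·1.02²/2) = [7.523 + 10.8]·516.6 = 9491 Pa.
ΔP = 9491 Pa = 9.49 kPa.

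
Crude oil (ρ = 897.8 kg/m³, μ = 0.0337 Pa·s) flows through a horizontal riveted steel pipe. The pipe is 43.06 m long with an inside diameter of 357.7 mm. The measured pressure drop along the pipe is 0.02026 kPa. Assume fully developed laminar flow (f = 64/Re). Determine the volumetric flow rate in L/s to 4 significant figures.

Q ≈ 5.610 L/s

For laminar flow, f = 64/Re with Re = ρVD/μ, so Darcy-Weisbach reduces to ΔP = 32μLV/D². Solving for V: V = ΔP·D²/(32μL) = 20.26·(0.3577)²/(32·0.0337·43.06) = 0.05582 m/s.
Check: Re = ρVD/μ = 897.8·0.05582·0.3577/0.0337 = 532 < 2300, so the laminar assumption holds.
Q = V·A = 0.05582·(π/4·0.3577²) = 0.00561 m³/s = 5.610 L/s.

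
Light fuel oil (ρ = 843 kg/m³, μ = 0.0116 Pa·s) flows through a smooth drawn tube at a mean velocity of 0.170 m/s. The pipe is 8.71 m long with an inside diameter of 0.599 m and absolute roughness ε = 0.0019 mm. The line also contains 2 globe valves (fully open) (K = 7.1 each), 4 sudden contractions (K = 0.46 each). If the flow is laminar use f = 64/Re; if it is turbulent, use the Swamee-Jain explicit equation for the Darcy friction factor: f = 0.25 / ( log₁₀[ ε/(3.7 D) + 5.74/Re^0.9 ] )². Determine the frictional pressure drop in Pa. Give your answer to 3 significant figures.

Reynolds number Re = ρVD/μ = 843 · 0.17 · 0.599 / 0.0116 = 7400.
Re > 4000 → turbulent. Relative roughness ε/D = 1.9e-06/0.599 = 3.17e-06. Swamee-Jain: f = 0.25/(log₁₀[3.17e-06/3.7 + 5.74/7400^0.9])² = 0.25/(log₁₀[8.57e-07 + 0.00189])² = 0.25/(-2.723)² = 0.03371.
Total minor-loss coefficient ΣK = 2·7.1 + 4·0.46 = 16.
ΔP = [f·L/D + ΣK]·(ρV²/2) = [0.03371·8.71/0.599 + 16]·(843·0.17²/2) = [0.4902 + 16]·12.18 = 201.4 Pa.

ΔP ≈ 201 Pa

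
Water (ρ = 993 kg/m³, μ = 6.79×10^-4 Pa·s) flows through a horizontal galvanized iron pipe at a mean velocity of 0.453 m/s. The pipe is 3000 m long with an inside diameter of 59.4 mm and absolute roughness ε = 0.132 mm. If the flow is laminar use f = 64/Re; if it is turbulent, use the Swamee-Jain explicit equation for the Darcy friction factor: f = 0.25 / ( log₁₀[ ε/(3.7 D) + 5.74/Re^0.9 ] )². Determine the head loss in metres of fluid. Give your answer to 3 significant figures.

Reynolds number Re = ρVD/μ = 993 · 0.453 · 0.0594 / 0.000679 = 3.935e+04.
Re > 4000 → turbulent. Relative roughness ε/D = 0.000132/0.0594 = 0.00222. Swamee-Jain: f = 0.25/(log₁₀[0.00222/3.7 + 5.74/3.935e+04^0.9])² = 0.25/(log₁₀[0.000601 + 0.00042])² = 0.25/(-2.991)² = 0.02794.
Darcy-Weisbach: ΔP = f(L/D)(ρV²/2) = 0.02794·(3000/0.0594)·(993·0.453²/2) = 0.02794·5.051e+04·101.9 = 1.438e+05 Pa.
Head loss h_f = ΔP/(ρg) = 1.438e+05/(993·9.81) = 14.8 m.

h_f ≈ 14.8 m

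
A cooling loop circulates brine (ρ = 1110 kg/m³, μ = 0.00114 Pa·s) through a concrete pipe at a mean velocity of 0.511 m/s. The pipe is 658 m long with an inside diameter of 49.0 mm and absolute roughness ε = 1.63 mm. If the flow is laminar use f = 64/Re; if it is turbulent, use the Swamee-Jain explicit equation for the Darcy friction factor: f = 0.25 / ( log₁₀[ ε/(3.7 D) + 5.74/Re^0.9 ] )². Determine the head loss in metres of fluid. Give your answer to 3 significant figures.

Reynolds number Re = ρVD/μ = 1110 · 0.511 · 0.049 / 0.00114 = 2.438e+04.
Re > 4000 → turbulent. Relative roughness ε/D = 0.00163/0.049 = 0.0333. Swamee-Jain: f = 0.25/(log₁₀[0.0333/3.7 + 5.74/2.438e+04^0.9])² = 0.25/(log₁₀[0.00899 + 0.000647])² = 0.25/(-2.016)² = 0.06151.
Darcy-Weisbach: ΔP = f(L/D)(ρV²/2) = 0.06151·(658/0.049)·(1110·0.511²/2) = 0.06151·1.343e+04·144.9 = 1.197e+05 Pa.
Head loss h_f = ΔP/(ρg) = 1.197e+05/(1110·9.81) = 11.0 m.

h_f ≈ 11.0 m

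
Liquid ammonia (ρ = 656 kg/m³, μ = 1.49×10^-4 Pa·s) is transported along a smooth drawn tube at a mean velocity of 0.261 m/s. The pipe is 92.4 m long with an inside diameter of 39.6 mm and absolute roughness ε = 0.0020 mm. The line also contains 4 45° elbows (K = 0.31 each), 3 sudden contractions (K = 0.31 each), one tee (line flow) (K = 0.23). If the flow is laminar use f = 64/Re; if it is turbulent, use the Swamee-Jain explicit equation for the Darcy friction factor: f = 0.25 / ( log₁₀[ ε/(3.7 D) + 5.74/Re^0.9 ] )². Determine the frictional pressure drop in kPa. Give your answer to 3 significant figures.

Reynolds number Re = ρVD/μ = 656 · 0.261 · 0.0396 / 0.000149 = 4.55e+04.
Re > 4000 → turbulent. Relative roughness ε/D = 2e-06/0.0396 = 5.05e-05. Swamee-Jain: f = 0.25/(log₁₀[5.05e-05/3.7 + 5.74/4.55e+04^0.9])² = 0.25/(log₁₀[1.37e-05 + 0.000369])² = 0.25/(-3.418)² = 0.0214.
Total minor-loss coefficient ΣK = 4·0.31 + 3·0.31 + 1·0.23 = 2.4.
ΔP = [f·L/D + ΣK]·(ρV²/2) = [0.0214·92.4/0.0396 + 2.4]·(656·0.261²/2) = [49.94 + 2.4]·22.34 = 1170 Pa.
ΔP = 1170 Pa = 1.17 kPa.

ΔP ≈ 1.17 kPa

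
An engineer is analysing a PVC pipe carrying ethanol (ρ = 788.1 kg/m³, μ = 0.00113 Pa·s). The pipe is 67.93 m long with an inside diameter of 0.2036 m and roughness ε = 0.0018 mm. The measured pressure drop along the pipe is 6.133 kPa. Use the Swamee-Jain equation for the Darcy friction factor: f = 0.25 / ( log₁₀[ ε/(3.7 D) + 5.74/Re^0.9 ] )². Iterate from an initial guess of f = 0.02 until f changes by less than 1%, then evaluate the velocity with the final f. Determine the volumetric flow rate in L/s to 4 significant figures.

Rearranging Darcy-Weisbach: V = √(2·ΔP·D/(f·L·ρ)). With ε/D = 1.8e-06/0.2036 = 8.84e-06, iterate starting from f = 0.02:
  f = 0.02 → V = √(2·6133·0.2036/(0.02·67.93·788.1)) = 1.527 m/s; Re = ρVD/μ = 2.169e+05; f → 0.01538
  f = 0.01538 → V = 1.742 m/s; Re = 2.473e+05; f → 0.015
  f = 0.015 → V = 1.763 m/s; Re = 2.504e+05; f → 0.01497
Converged (Δf/f < 1%). With the final f = 0.01497: V = √(2·6133·0.2036/(0.01497·67.93·788.1)) = 1.765 m/s.
Q = V·A = 1.765·(π/4·0.2036²) = 0.05748 m³/s = 57.48 L/s.

Q ≈ 57.48 L/s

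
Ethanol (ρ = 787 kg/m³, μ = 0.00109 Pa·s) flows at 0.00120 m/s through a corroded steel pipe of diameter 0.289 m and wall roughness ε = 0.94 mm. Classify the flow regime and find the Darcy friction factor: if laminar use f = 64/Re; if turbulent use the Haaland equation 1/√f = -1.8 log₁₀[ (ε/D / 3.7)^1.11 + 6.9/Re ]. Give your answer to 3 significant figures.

f ≈ 0.256

Re = ρVD/μ = 787·0.0012·0.289/0.00109 = 250.4.
Re < 2300 → laminar, so f = 64/Re = 0.2556 (roughness is irrelevant in laminar flow).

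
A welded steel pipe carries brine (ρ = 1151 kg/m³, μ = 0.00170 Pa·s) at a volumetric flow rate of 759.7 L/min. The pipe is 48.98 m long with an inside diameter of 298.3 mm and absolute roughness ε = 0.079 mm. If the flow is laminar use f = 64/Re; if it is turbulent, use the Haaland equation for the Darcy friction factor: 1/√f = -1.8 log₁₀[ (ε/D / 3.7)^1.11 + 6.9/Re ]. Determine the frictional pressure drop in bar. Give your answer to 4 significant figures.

ΔP ≈ 7.106×10^-4 bar

Q = 759.7 L/min = 759.7/60000 = 0.01266 m³/s.
Cross-sectional area A = πD²/4 = π(0.2983)²/4 = 0.06989 m²; mean velocity V = Q/A = 0.01266/0.06989 = 0.1812 m/s.
Reynolds number Re = ρVD/μ = 1151 · 0.1812 · 0.2983 / 0.0017 = 3.659e+04.
Re > 4000 → turbulent. Relative roughness ε/D = 7.9e-05/0.2983 = 0.000265. Haaland: 1/√f = -1.8 log₁₀[(0.000265/3.7)^1.11 + 6.9/3.659e+04] = -1.8 log₁₀[2.5e-05 + 0.000189] = 6.607, so f = 0.02291.
Darcy-Weisbach: ΔP = f(L/D)(ρV²/2) = 0.02291·(48.98/0.2983)·(1151·0.1812²/2) = 0.02291·164.2·18.89 = 71.06 Pa.
ΔP = 71.06 Pa = 7.106×10^-4 bar.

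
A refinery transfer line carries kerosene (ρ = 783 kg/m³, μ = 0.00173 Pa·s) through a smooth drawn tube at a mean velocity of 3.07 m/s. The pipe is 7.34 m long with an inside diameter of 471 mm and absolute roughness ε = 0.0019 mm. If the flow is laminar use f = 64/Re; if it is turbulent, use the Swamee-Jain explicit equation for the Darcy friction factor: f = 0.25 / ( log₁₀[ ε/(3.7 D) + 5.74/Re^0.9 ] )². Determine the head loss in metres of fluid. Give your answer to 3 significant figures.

Reynolds number Re = ρVD/μ = 783 · 3.07 · 0.471 / 0.00173 = 6.544e+05.
Re > 4000 → turbulent. Relative roughness ε/D = 1.9e-06/0.471 = 4.03e-06. Swamee-Jain: f = 0.25/(log₁₀[4.03e-06/3.7 + 5.74/6.544e+05^0.9])² = 0.25/(log₁₀[1.09e-06 + 3.35e-05])² = 0.25/(-4.461)² = 0.01256.
Darcy-Weisbach: ΔP = f(L/D)(ρV²/2) = 0.01256·(7.34/0.471)·(783·3.07²/2) = 0.01256·15.58·3690 = 722.2 Pa.
Head loss h_f = ΔP/(ρg) = 722.2/(783·9.81) = 0.0940 m.

h_f ≈ 0.0940 m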